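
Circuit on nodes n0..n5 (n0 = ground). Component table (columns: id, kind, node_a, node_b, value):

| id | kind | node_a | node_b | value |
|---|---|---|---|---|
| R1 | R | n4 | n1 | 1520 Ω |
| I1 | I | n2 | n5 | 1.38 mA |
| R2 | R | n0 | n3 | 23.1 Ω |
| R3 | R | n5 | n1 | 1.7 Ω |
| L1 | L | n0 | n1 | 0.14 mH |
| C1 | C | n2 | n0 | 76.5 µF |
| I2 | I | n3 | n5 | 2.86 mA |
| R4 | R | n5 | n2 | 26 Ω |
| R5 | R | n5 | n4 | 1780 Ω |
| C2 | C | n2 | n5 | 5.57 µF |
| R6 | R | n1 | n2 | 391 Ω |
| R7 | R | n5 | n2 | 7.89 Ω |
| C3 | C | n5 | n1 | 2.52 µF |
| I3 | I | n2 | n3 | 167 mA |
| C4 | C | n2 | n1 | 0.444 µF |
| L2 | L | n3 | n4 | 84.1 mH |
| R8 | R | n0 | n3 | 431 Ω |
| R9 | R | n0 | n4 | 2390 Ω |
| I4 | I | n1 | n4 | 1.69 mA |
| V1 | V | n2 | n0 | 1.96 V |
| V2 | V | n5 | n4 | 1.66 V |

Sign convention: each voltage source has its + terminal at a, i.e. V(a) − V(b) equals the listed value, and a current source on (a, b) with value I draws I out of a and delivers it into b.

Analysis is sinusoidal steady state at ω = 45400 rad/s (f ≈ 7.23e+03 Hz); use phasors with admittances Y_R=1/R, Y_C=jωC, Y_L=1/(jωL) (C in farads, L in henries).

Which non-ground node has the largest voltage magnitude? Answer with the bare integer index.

MNA unknowns: 5 node voltages V₁..V_5 plus 2 source currents (V1, V2)
R1: Y=0.0006579+0.000j on G[4,1]
I1: z[2]−=0.00138, z[5]+=0.00138
R2: Y=0.04329+0.000j on G[0,3]
R3: Y=0.5882+0.000j on G[5,1]
L1: Y=0.000-0.1573j on G[0,1]
C1: Y=0.000+3.473j on G[2,0]
I2: z[3]−=0.00286, z[5]+=0.00286
R4: Y=0.03846+0.000j on G[5,2]
R5: Y=0.0005618+0.000j on G[5,4]
C2: Y=0.000+0.2529j on G[2,5]
R6: Y=0.002558+0.000j on G[1,2]
R7: Y=0.1267+0.000j on G[5,2]
C3: Y=0.000+0.1144j on G[5,1]
I3: z[2]−=0.167, z[3]+=0.167
C4: Y=0.000+0.02016j on G[2,1]
L2: Y=0.000-0.0002619j on G[3,4]
R8: Y=0.002320+0.000j on G[0,3]
R9: Y=0.0004184+0.000j on G[0,4]
I4: z[1]−=0.00169, z[4]+=0.00169
V1: row V2−V0=1.96, i_V1 at 2,0
V2: row V5−V4=1.66, i_V2 at 5,4
solve → V1=2.049+1.870j, V2=1.960+0.000j, V3=3.606+0.01661j, V4=0.7132+1.271j, V5=2.373+1.271j
aux → i_V1=-0.4590-6.486j, i_V2=-0.002874+0.0008953j

3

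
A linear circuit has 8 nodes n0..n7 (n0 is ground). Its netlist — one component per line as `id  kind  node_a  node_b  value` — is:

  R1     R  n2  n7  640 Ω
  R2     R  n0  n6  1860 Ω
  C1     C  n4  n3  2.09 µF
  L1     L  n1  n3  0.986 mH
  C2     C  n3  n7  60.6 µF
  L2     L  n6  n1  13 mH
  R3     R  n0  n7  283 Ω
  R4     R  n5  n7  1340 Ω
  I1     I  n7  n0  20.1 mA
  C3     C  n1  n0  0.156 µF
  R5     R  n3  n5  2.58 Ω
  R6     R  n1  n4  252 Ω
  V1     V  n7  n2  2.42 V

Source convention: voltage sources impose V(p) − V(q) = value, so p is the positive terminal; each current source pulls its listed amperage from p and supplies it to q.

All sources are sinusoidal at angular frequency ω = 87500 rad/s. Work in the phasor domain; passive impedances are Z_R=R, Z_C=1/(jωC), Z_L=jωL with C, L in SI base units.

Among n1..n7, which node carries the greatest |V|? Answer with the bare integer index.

2

Element admittances at ω=87500 rad/s:
  Y(R1) = 0.001563+0.000j S between n2,n7
  Y(R2) = 0.0005376+0.000j S between n0,n6
  Y(C1) = 0.000+0.1829j S between n4,n3
  Y(L1) = 0.000-0.01159j S between n1,n3
  Y(C2) = 0.000+5.303j S between n3,n7
  Y(L2) = 0.000-0.0008791j S between n6,n1
  Y(R3) = 0.003534+0.000j S between n0,n7
  Y(R4) = 0.0007463+0.000j S between n5,n7
  I1: injects 0.0201 A into n0 (from n7)
  Y(C3) = 0.000+0.01365j S between n1,n0
  Y(R5) = 0.3876+0.000j S between n3,n5
  Y(R6) = 0.003968+0.000j S between n1,n4
  V1: constraint V(n7)−V(n2) = 2.42
Assemble and solve the 8×8 MNA system:
  V(n1)=-0.02660+1.359j  V(n2)=-2.948-0.04952j  V(n3)=-0.5285-0.05296j  V(n4)=-0.4977-0.06318j  V(n5)=-0.5285-0.05296j  V(n6)=0.5854+1.001j  V(n7)=-0.5285-0.04952j
  i(V1)=-0.003781+0.000j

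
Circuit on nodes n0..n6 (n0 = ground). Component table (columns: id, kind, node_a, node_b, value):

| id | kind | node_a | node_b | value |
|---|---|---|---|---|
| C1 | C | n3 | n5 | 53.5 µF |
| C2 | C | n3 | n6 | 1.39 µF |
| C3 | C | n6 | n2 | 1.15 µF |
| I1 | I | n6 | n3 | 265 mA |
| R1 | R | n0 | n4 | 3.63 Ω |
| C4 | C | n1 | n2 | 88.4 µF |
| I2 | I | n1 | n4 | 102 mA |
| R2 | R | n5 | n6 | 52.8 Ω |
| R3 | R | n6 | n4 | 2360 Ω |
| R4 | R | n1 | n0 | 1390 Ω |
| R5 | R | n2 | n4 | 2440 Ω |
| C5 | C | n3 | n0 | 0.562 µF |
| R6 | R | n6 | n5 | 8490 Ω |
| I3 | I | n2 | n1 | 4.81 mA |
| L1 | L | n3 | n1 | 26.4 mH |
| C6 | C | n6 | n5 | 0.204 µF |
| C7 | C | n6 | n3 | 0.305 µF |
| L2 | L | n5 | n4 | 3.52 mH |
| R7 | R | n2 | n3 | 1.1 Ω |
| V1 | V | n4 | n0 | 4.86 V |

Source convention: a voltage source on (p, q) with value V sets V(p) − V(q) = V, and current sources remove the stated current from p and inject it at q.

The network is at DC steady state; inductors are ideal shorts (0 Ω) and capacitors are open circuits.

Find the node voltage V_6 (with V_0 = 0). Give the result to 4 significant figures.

MNA unknowns: 6 node voltages V₁..V_6 plus 3 source currents (L1, L2, V1)
C1: Y=0.000 on G[3,5]
C2: Y=0.000 on G[3,6]
C3: Y=0.000 on G[6,2]
I1: z[6]−=0.265, z[3]+=0.265
R1: Y=0.2755 on G[0,4]
C4: Y=0.000 on G[1,2]
I2: z[1]−=0.102, z[4]+=0.102
R2: Y=0.01894 on G[5,6]
R3: Y=0.0004237 on G[6,4]
R4: Y=0.0007194 on G[1,0]
R5: Y=0.0004098 on G[2,4]
C5: Y=0.000 on G[3,0]
R6: Y=0.0001178 on G[6,5]
I3: z[2]−=0.00481, z[1]+=0.00481
L1: row V3−V1=0, i_L1 at 3,1
C6: Y=0.000 on G[6,5]
C7: Y=0.000 on G[6,3]
L2: row V5−V4=0, i_L2 at 5,4
R7: Y=0.9091 on G[2,3]
V1: row V4−V0=4.86, i_V1 at 4,0
solve → V1=146.1, V2=146.1, V3=146.1, V4=4.860, V5=4.860, V6=-8.743
aux → i_L1=0.2023, i_L2=-0.2592, i_V1=-1.444

-8.743 V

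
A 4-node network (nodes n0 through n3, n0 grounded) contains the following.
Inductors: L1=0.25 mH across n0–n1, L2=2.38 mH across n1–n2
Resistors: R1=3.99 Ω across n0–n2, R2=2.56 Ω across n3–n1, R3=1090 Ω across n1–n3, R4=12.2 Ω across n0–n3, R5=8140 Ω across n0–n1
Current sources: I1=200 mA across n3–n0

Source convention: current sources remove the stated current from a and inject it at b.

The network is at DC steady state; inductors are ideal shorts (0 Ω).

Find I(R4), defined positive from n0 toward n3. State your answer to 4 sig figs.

0.03462 A

Element admittances at DC:
  L1: short n0↔n1 (DC inductor)
  Y(R1) = 0.2506 S between n0,n2
  Y(R2) = 0.3906 S between n3,n1
  Y(R3) = 0.0009174 S between n1,n3
  Y(R4) = 0.08197 S between n0,n3
  Y(R5) = 0.0001229 S between n0,n1
  L2: short n1↔n2 (DC inductor)
  I1: injects 0.2 A into n0 (from n3)
Assemble and solve the 5×5 MNA system:
  V(n1)=0.000  V(n2)=0.000  V(n3)=-0.4224
  i(L1)=0.1654  i(L2)=0.000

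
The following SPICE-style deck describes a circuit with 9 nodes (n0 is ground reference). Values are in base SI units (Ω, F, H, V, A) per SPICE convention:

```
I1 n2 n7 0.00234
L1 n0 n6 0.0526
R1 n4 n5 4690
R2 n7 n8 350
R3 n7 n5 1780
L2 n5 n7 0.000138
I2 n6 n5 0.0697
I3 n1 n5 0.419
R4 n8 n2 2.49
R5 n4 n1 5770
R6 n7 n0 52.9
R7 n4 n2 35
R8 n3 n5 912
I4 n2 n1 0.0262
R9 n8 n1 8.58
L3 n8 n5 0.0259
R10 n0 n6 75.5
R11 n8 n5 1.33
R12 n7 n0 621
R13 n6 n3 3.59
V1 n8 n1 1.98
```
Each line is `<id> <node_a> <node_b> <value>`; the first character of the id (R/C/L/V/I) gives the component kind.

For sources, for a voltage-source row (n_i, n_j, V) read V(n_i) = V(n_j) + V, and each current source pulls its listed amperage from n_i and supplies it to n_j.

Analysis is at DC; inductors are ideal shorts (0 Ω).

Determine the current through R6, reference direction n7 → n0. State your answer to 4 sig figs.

0.06098 A

MNA unknowns: 8 node voltages V₁..V_8 plus 4 source currents (L1, L2, L3, V1)
I1: z[2]−=0.00234, z[7]+=0.00234
L1: row V0−V6=0, i_L1 at 0,6
R1: Y=0.0002132 on G[4,5]
R2: Y=0.002857 on G[7,8]
R3: Y=0.0005618 on G[7,5]
L2: row V5−V7=0, i_L2 at 5,7
I2: z[6]−=0.0697, z[5]+=0.0697
I3: z[1]−=0.419, z[5]+=0.419
R4: Y=0.4016 on G[8,2]
R5: Y=0.0001733 on G[4,1]
R6: Y=0.01890 on G[7,0]
R7: Y=0.02857 on G[4,2]
R8: Y=0.001096 on G[3,5]
I4: z[2]−=0.0262, z[1]+=0.0262
R9: Y=0.1166 on G[8,1]
L3: row V8−V5=0, i_L3 at 8,5
R10: Y=0.01325 on G[0,6]
R11: Y=0.7519 on G[8,5]
R12: Y=0.001610 on G[7,0]
R13: Y=0.2786 on G[6,3]
V1: row V8−V1=1.98, i_V1 at 8,1
solve → V1=1.246, V2=3.154, V3=0.01265, V4=3.143, V5=3.226, V6=0.000, V7=3.226, V8=3.226
aux → i_L1=0.06618, i_L2=0.06384, i_L3=-0.4213, i_V1=0.1617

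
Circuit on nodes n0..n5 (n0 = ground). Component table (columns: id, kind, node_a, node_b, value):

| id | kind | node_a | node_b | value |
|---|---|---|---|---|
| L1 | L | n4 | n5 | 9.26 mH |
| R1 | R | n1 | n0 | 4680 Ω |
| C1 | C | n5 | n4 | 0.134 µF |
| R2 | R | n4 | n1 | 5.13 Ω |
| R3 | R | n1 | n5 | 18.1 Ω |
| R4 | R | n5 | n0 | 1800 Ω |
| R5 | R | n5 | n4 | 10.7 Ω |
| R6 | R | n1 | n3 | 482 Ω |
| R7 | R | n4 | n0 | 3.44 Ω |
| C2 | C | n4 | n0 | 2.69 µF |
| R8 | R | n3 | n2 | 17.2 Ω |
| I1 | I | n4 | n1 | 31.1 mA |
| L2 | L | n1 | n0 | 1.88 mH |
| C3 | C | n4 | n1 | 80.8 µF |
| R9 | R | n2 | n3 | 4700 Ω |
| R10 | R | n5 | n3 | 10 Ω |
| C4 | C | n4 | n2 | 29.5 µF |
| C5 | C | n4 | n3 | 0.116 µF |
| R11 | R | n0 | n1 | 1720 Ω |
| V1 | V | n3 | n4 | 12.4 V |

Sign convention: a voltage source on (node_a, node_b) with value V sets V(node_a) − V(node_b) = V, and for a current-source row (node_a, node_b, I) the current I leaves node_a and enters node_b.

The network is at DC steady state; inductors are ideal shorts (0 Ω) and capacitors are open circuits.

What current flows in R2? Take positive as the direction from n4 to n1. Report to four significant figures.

-0.02038 A

Element admittances at DC:
  L1: short n4↔n5 (DC inductor)
  Y(R1) = 0.0002137 S between n1,n0
  Y(C1) = 0.000 S between n5,n4
  Y(R2) = 0.1949 S between n4,n1
  Y(R3) = 0.05525 S between n1,n5
  Y(R4) = 0.0005556 S between n5,n0
  Y(R5) = 0.09346 S between n5,n4
  Y(R6) = 0.002075 S between n1,n3
  Y(R7) = 0.2907 S between n4,n0
  Y(C2) = 0.000 S between n4,n0
  Y(R8) = 0.05814 S between n3,n2
  I1: injects 0.0311 A into n1 (from n4)
  L2: short n1↔n0 (DC inductor)
  Y(C3) = 0.000 S between n4,n1
  Y(R9) = 0.0002128 S between n2,n3
  Y(R10) = 0.1000 S between n5,n3
  Y(C4) = 0.000 S between n4,n2
  Y(C5) = 0.000 S between n4,n3
  Y(R11) = 0.0005814 S between n0,n1
  V1: constraint V(n3)−V(n4) = 12.4
Assemble and solve the 8×8 MNA system:
  V(n1)=0.000  V(n2)=12.30  V(n3)=12.30  V(n4)=-0.1046  V(n5)=-0.1046
  i(L1)=-1.246  i(L2)=0.03045  i(V1)=-1.266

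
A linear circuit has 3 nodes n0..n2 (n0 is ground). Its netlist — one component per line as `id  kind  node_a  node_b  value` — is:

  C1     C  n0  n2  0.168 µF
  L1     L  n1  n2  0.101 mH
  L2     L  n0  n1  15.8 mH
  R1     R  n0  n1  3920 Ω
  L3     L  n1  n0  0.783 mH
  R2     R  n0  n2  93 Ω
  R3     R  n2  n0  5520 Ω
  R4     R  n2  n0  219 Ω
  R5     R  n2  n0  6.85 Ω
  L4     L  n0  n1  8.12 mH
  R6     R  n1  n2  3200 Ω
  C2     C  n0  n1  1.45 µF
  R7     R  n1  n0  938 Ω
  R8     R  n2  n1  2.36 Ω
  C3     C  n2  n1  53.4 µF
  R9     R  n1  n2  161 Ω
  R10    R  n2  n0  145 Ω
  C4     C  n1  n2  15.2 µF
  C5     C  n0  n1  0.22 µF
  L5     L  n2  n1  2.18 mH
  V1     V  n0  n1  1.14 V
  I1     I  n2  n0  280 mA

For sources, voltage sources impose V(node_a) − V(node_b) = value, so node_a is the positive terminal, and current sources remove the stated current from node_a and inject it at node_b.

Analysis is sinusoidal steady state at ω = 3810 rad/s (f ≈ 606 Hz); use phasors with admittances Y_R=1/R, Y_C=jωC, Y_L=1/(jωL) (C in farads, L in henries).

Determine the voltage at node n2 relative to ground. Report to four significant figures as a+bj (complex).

MNA unknowns: 2 node voltages V₁..V_2 plus 1 source current (V1)
C1: Y=0.000+0.0006401j on G[0,2]
L1: Y=0.000-2.599j on G[1,2]
L2: Y=0.000-0.01661j on G[0,1]
R1: Y=0.0002551+0.000j on G[0,1]
L3: Y=0.000-0.3352j on G[1,0]
R2: Y=0.01075+0.000j on G[0,2]
R3: Y=0.0001812+0.000j on G[2,0]
R4: Y=0.004566+0.000j on G[2,0]
R5: Y=0.1460+0.000j on G[2,0]
L4: Y=0.000-0.03232j on G[0,1]
R6: Y=0.0003125+0.000j on G[1,2]
C2: Y=0.000+0.005525j on G[0,1]
R7: Y=0.001066+0.000j on G[1,0]
R8: Y=0.4237+0.000j on G[2,1]
C3: Y=0.000+0.2035j on G[2,1]
R9: Y=0.006211+0.000j on G[1,2]
R10: Y=0.006897+0.000j on G[2,0]
C4: Y=0.000+0.05791j on G[1,2]
C5: Y=0.000+0.0008382j on G[0,1]
L5: Y=0.000-0.1204j on G[2,1]
V1: row V0−V1=1.14, i_V1 at 0,1
I1: z[2]−=0.28, z[0]+=0.28
solve → V1=-1.140+0.000j, V2=-1.149-0.03376j
aux → i_V1=0.08513+0.4242j

-1.149-0.03376j V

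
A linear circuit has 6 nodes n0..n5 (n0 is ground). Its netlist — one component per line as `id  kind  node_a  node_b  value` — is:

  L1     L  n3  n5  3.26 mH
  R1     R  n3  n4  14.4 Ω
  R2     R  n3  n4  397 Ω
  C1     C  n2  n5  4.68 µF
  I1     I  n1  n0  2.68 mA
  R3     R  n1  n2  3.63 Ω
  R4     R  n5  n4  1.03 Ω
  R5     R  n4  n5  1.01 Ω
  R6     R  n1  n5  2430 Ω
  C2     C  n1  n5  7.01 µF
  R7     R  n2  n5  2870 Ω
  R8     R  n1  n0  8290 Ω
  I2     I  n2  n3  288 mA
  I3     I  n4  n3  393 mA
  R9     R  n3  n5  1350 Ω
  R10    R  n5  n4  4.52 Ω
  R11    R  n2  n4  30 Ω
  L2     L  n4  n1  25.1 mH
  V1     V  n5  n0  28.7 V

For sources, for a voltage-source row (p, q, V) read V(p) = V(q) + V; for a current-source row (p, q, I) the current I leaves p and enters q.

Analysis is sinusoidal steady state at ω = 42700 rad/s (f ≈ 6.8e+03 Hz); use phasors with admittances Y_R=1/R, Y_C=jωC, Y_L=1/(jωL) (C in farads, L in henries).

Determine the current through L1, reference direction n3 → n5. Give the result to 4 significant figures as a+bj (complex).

Apply KCL at each of the 5 non-ground nodes and solve the resulting linear system.
Node n1: branches {I1, R3, R6, C2, R8, L2} → V_1 = 28.86+0.4889j
Node n2: branches {C1, R3, R7, I2, R11} → V_2 = 28.35+0.6640j
Node n3: branches {L1, R1, R2, I2, I3, R9} → V_3 = 38.09+0.9674j
Node n4: branches {R1, R2, R4, R5, I3, R10, R11, L2} → V_4 = 28.82+0.04009j
Node n5: branches {L1, C1, R4, R5, R6, C2, R7, R9, R10, V1} → V_5 = 28.70+0.000j
Source currents: i(V1)=-0.006161-5.897e-05j

0.006949-0.06745j A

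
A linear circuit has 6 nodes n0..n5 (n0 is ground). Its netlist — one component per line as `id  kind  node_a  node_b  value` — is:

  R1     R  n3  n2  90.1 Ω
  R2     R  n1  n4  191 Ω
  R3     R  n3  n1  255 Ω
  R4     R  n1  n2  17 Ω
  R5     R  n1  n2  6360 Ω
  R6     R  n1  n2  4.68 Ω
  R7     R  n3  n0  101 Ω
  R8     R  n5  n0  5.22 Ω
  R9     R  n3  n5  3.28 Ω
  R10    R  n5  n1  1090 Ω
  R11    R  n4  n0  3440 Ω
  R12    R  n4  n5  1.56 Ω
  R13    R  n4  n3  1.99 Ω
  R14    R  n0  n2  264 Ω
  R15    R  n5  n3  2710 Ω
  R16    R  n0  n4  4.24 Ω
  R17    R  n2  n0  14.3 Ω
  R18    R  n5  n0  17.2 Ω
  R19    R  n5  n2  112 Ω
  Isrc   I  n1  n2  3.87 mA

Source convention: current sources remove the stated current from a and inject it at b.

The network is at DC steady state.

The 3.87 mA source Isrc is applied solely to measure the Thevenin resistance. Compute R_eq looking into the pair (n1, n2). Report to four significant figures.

Apply KCL at each of the 5 non-ground nodes and solve the resulting linear system.
Node n1: branches {R2, R3, R4, R5, R6, R10, Isrc} → V_1 = -0.01247
Node n2: branches {R1, R4, R5, R6, R14, R17, R19, Isrc} → V_2 = 0.001274
Node n3: branches {R1, R3, R7, R9, R13, R15} → V_3 = -0.0002299
Node n4: branches {R2, R11, R12, R13, R16} → V_4 = -0.0002089
Node n5: branches {R8, R9, R10, R12, R15, R18, R19} → V_5 = -0.0001693

R_eq = 3.551 Ω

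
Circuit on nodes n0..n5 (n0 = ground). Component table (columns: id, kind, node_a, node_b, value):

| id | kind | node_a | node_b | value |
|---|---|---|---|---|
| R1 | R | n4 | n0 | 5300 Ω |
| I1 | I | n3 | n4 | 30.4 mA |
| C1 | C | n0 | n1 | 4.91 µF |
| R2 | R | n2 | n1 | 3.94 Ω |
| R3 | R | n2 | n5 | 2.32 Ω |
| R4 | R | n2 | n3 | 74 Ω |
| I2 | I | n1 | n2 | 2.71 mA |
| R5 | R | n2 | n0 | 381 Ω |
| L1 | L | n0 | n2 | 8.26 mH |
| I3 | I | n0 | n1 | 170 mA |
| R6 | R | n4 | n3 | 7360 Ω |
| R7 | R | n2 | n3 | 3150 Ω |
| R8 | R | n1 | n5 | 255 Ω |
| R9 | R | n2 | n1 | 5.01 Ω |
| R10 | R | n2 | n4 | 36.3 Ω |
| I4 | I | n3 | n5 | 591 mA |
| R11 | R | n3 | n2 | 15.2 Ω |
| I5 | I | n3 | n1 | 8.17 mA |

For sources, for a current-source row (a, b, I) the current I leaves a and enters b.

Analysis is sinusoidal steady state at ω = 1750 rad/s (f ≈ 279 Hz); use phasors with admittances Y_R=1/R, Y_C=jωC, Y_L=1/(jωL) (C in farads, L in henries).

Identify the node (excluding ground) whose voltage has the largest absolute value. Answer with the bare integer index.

Apply KCL at each of the 5 non-ground nodes and solve the resulting linear system.
Node n1: branches {C1, R2, I2, I3, R8, R9, I5} → V_1 = 0.6406+2.780j
Node n2: branches {R2, R3, R4, I2, R5, L1, R7, R9, R10, R11} → V_2 = 0.1931+2.792j
Node n3: branches {I1, R4, R6, R7, I4, R11, I5} → V_3 = -7.699+2.792j
Node n4: branches {R1, I1, R6, R10} → V_4 = 1.244+2.773j
Node n5: branches {R3, R8, I4} → V_5 = 1.556+2.792j

3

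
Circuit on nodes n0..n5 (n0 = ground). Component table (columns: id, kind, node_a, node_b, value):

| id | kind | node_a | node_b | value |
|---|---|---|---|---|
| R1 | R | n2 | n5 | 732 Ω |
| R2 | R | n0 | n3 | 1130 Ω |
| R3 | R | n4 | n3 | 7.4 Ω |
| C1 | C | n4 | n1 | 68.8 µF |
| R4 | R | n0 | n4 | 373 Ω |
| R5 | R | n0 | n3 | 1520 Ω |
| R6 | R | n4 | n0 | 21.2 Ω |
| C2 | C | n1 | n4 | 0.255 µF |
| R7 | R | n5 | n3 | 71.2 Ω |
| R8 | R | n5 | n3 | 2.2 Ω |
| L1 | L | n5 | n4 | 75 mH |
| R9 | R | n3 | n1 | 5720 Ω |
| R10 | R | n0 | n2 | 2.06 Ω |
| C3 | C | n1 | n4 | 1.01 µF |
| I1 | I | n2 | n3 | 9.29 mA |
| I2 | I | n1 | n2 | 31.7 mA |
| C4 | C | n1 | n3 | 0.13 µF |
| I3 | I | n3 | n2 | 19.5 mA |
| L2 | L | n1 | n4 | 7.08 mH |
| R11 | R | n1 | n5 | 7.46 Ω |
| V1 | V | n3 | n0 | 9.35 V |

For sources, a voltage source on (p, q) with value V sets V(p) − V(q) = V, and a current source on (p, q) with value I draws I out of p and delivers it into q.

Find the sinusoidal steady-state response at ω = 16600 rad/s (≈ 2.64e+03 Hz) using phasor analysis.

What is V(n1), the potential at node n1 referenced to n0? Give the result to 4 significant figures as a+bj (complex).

7.626-0.07053j V

Apply KCL at each of the 5 non-ground nodes and solve the resulting linear system.
Node n1: branches {C1, C2, R9, C3, I2, C4, L2, R11} → V_1 = 7.626-0.07053j
Node n2: branches {R1, R10, I1, I2, I3} → V_2 = 0.1112-3.896e-05j
Node n3: branches {R2, R3, R5, R7, R8, R9, I1, C4, I3, V1} → V_3 = 9.350+0.000j
Node n4: branches {R3, C1, R4, R6, C2, L1, C3, L2} → V_4 = 7.616+0.05545j
Node n5: branches {R1, R7, R8, L1, R11} → V_5 = 8.947-0.01388j
Source currents: i(V1)=-0.4481-0.002745j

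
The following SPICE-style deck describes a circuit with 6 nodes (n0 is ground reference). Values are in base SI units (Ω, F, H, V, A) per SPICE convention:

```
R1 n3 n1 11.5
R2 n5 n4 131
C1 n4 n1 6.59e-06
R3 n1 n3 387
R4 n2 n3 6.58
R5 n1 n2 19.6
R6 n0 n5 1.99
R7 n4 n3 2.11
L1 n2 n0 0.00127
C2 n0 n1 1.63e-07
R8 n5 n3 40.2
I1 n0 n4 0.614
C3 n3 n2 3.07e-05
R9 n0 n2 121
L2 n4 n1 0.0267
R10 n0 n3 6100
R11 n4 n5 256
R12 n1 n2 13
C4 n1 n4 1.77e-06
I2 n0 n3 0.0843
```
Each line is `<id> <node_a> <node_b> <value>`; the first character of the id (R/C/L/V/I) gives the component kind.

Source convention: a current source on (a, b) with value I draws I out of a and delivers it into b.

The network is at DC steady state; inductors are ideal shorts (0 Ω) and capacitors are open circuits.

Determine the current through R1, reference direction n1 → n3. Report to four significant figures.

Apply KCL at each of the 5 non-ground nodes and solve the resulting linear system.
Node n1: branches {R1, C1, R3, R5, C2, L2, R12, C4} → V_1 = 2.490
Node n2: branches {R4, R5, L1, C3, R9, R12} → V_2 = 0.000
Node n3: branches {R1, R3, R4, R7, R8, C3, R10, I2} → V_3 = 2.013
Node n4: branches {R2, C1, R7, I1, L2, R11, C4} → V_4 = 2.490
Node n5: branches {R2, R6, R8, R11} → V_5 = 0.1462
Source currents: i(L1)=0.6245, i(L2)=0.3612

0.04142 A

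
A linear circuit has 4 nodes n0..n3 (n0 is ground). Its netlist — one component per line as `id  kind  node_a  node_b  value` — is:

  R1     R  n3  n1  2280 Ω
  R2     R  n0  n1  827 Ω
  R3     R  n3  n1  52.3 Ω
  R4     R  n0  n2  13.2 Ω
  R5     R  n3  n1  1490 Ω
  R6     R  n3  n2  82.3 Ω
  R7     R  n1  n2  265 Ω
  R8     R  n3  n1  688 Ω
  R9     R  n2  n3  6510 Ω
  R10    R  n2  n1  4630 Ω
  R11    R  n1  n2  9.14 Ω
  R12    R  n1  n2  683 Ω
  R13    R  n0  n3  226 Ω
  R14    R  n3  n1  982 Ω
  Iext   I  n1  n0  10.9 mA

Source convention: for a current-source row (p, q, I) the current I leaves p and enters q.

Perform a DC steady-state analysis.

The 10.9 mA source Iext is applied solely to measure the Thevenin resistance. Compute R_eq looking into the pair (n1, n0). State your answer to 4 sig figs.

Apply KCL at each of the 3 non-ground nodes and solve the resulting linear system.
Node n1: branches {R1, R2, R3, R5, R7, R8, R10, R11, R12, R14, Iext} → V_1 = -0.2137
Node n2: branches {R4, R6, R7, R9, R10, R11, R12} → V_2 = -0.1309
Node n3: branches {R1, R3, R5, R6, R8, R9, R13, R14} → V_3 = -0.1639

R_eq = 19.61 Ω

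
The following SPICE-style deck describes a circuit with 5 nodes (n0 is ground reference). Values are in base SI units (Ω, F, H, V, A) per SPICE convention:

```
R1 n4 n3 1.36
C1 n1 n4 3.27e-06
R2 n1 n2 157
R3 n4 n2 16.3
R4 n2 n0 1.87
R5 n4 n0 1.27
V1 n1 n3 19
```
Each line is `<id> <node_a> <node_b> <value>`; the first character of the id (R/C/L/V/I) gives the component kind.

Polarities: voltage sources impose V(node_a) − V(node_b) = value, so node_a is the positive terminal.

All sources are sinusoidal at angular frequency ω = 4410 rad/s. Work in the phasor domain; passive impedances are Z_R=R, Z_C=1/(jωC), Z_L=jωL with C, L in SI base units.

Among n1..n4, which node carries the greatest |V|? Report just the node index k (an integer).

1

Apply KCL at each of the 4 non-ground nodes and solve the resulting linear system.
Node n1: branches {C1, R2, V1} → V_1 = 18.71-0.3638j
Node n2: branches {R2, R3, R4} → V_2 = 0.1850-0.003597j
Node n3: branches {R1, V1} → V_3 = -0.2933-0.3638j
Node n4: branches {R1, C1, R3, R5} → V_4 = -0.1256+0.002443j
Source currents: i(V1)=-0.1233-0.2693j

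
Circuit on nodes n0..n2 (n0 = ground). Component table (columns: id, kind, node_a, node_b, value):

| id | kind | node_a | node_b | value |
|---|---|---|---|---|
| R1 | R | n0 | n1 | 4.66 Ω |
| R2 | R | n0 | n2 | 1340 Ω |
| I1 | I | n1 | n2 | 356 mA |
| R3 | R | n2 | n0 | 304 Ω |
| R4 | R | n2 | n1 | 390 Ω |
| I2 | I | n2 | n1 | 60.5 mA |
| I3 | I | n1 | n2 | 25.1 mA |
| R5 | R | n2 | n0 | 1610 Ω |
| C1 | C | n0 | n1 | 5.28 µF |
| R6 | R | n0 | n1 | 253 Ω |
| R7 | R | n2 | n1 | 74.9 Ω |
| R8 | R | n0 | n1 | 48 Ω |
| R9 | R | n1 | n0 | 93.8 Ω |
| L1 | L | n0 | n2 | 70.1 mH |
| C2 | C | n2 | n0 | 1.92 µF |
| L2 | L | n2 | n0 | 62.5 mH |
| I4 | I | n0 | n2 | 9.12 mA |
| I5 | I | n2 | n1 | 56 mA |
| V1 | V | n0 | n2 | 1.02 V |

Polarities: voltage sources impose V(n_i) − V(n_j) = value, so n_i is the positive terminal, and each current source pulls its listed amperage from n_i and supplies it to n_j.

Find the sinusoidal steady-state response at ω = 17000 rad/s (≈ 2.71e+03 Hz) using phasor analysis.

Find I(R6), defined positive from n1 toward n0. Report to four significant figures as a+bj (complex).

-0.003747+0.001265j A

MNA unknowns: 2 node voltages V₁..V_2 plus 1 source current (V1)
R1: Y=0.2146+0.000j on G[0,1]
R2: Y=0.0007463+0.000j on G[0,2]
I1: z[1]−=0.356, z[2]+=0.356
R3: Y=0.003289+0.000j on G[2,0]
R4: Y=0.002564+0.000j on G[2,1]
I2: z[2]−=0.0605, z[1]+=0.0605
I3: z[1]−=0.0251, z[2]+=0.0251
R5: Y=0.0006211+0.000j on G[2,0]
C1: Y=0.000+0.08976j on G[0,1]
R6: Y=0.003953+0.000j on G[0,1]
R7: Y=0.01335+0.000j on G[2,1]
R8: Y=0.02083+0.000j on G[0,1]
R9: Y=0.01066+0.000j on G[1,0]
L1: Y=0.000-0.0008391j on G[0,2]
C2: Y=0.000+0.03264j on G[2,0]
L2: Y=0.000-0.0009412j on G[2,0]
I4: z[0]−=0.00912, z[2]+=0.00912
I5: z[2]−=0.056, z[1]+=0.056
V1: row V0−V2=1.02, i_V1 at 0,2
solve → V1=-0.9480+0.3199j, V2=-1.020+0.000j
aux → i_V1=-0.2796-0.03657j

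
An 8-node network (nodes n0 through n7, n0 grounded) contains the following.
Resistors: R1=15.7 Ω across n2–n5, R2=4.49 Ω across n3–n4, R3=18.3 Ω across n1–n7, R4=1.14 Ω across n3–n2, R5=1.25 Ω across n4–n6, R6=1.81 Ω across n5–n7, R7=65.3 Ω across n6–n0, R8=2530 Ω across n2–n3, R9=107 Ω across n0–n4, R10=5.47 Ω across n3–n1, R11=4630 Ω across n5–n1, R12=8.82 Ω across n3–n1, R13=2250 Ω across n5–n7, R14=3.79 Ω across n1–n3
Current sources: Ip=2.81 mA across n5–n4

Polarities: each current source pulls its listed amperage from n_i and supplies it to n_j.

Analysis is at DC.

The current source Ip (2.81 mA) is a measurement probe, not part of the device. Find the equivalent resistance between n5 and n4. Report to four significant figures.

Apply KCL at each of the 7 non-ground nodes and solve the resulting linear system.
Node n1: branches {R3, R10, R11, R12, R14} → V_1 = -0.01480
Node n2: branches {R1, R4, R8} → V_2 = -0.01442
Node n3: branches {R2, R4, R8, R10, R12, R14} → V_3 = -0.01262
Node n4: branches {R2, R5, R9, Ip} → V_4 = 0.000
Node n5: branches {R1, R6, R11, R13, Ip} → V_5 = -0.03932
Node n6: branches {R5, R7} → V_6 = 0.000
Node n7: branches {R3, R6, R13} → V_7 = -0.03711

R_eq = 13.99 Ω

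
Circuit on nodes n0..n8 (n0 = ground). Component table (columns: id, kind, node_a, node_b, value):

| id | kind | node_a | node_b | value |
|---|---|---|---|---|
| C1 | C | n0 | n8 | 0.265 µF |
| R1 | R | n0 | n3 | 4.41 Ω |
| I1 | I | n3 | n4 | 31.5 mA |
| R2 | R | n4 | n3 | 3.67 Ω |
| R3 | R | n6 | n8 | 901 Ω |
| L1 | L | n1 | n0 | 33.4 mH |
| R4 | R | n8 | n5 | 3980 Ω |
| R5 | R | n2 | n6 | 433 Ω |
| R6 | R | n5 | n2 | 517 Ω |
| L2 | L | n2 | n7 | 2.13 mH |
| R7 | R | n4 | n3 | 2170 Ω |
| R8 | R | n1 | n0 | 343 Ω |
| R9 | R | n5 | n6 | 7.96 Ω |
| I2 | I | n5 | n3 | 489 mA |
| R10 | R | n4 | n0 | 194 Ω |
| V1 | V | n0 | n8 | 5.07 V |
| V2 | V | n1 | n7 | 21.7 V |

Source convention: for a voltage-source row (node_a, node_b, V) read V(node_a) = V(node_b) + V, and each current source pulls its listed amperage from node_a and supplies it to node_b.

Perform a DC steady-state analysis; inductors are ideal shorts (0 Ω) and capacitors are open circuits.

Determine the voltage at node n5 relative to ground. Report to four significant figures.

-106.4 V

Element admittances at DC:
  Y(C1) = 0.000 S between n0,n8
  Y(R1) = 0.2268 S between n0,n3
  I1: injects 0.0315 A into n4 (from n3)
  Y(R2) = 0.2725 S between n4,n3
  Y(R3) = 0.001110 S between n6,n8
  L1: short n1↔n0 (DC inductor)
  Y(R4) = 0.0002513 S between n8,n5
  Y(R5) = 0.002309 S between n2,n6
  Y(R6) = 0.001934 S between n5,n2
  L2: short n2↔n7 (DC inductor)
  Y(R7) = 0.0004608 S between n4,n3
  Y(R8) = 0.002915 S between n1,n0
  Y(R9) = 0.1256 S between n5,n6
  I2: injects 0.489 A into n3 (from n5)
  Y(R10) = 0.005155 S between n4,n0
  V1: constraint V(n0)−V(n8) = 5.07
  V2: constraint V(n1)−V(n7) = 21.7
Assemble and solve the 12×12 MNA system:
  V(n1)=0.000  V(n2)=-21.70  V(n3)=2.107  V(n4)=2.181  V(n5)=-106.4  V(n6)=-104.0  V(n7)=-21.70  V(n8)=-5.070
  i(L1)=-0.3538  i(L2)=-0.3538  i(V1)=0.1352  i(V2)=0.3538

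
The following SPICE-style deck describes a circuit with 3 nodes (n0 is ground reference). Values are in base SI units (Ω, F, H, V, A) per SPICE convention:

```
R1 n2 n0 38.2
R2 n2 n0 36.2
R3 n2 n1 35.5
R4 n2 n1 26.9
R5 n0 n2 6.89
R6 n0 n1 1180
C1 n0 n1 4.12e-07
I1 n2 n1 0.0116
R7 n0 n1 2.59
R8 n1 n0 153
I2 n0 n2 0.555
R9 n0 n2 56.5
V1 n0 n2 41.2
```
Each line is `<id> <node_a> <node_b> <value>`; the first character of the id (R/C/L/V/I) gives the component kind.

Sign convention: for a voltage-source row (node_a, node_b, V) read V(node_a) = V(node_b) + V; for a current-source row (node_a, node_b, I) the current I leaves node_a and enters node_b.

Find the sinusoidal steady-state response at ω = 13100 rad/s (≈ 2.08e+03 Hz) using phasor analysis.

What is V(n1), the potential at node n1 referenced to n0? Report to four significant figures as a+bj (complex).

-5.841+0.06871j V

MNA unknowns: 2 node voltages V₁..V_2 plus 1 source current (V1)
R1: Y=0.02618+0.000j on G[2,0]
R2: Y=0.02762+0.000j on G[2,0]
R3: Y=0.02817+0.000j on G[2,1]
R4: Y=0.03717+0.000j on G[2,1]
R5: Y=0.1451+0.000j on G[0,2]
R6: Y=0.0008475+0.000j on G[0,1]
C1: Y=0.000+0.005397j on G[0,1]
I1: z[2]−=0.0116, z[1]+=0.0116
R7: Y=0.3861+0.000j on G[0,1]
R8: Y=0.006536+0.000j on G[1,0]
I2: z[0]−=0.555, z[2]+=0.555
R9: Y=0.01770+0.000j on G[0,2]
V1: row V0−V2=41.2, i_V1 at 0,2
solve → V1=-5.841+0.06871j, V2=-41.20+0.000j
aux → i_V1=-11.78-0.004490j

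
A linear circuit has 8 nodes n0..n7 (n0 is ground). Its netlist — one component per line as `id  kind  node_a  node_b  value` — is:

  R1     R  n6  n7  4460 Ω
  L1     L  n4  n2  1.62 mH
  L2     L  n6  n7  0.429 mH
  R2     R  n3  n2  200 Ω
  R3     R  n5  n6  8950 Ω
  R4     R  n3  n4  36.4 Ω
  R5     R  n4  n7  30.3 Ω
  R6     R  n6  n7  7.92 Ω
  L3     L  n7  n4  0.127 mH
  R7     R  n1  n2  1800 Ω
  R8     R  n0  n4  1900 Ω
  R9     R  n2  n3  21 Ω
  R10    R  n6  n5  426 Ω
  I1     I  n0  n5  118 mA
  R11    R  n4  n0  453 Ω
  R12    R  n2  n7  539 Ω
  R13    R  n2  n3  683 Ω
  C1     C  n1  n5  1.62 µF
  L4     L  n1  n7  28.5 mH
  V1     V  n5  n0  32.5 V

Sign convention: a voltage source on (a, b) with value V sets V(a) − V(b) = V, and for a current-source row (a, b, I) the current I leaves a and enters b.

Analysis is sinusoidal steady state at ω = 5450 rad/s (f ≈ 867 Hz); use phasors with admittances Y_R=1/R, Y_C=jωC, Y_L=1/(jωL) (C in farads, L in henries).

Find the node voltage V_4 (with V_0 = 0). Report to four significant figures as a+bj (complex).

30.77-3.106j V

Apply KCL at each of the 7 non-ground nodes and solve the resulting linear system.
Node n1: branches {R7, C1, L4} → V_1 = 34.31+9.046j
Node n2: branches {L1, R2, R7, R9, R12, R13} → V_2 = 30.72-3.078j
Node n3: branches {R2, R4, R9, R13} → V_3 = 30.73-3.088j
Node n4: branches {L1, R4, R5, L3, R8, R11} → V_4 = 30.77-3.106j
Node n5: branches {R3, R10, I1, C1, V1} → V_5 = 32.50+0.000j
Node n6: branches {R1, L2, R3, R6, R10} → V_6 = 30.77-3.035j
Node n7: branches {R1, L2, R5, R6, L3, R12, L4} → V_7 = 30.78-3.049j
Source currents: i(V1)=0.03388+0.008491j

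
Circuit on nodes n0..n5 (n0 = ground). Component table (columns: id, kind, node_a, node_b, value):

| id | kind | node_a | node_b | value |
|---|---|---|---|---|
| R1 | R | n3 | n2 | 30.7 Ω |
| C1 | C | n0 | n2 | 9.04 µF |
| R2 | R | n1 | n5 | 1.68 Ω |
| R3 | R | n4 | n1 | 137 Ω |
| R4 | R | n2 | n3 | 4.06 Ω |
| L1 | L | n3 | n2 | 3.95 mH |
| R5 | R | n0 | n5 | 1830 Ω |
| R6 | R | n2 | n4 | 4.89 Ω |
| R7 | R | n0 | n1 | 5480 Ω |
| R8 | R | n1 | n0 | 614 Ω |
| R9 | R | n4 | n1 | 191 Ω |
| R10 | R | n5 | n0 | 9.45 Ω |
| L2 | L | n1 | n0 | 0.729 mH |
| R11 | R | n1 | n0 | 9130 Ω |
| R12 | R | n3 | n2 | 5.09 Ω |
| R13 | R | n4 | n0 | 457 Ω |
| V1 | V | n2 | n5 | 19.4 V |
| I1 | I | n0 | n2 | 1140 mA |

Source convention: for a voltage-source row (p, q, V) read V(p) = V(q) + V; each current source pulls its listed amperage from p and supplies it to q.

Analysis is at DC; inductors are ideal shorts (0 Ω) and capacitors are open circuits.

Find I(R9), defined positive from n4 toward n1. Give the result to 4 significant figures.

Element admittances at DC:
  Y(R1) = 0.03257 S between n3,n2
  Y(C1) = 0.000 S between n0,n2
  Y(R2) = 0.5952 S between n1,n5
  Y(R3) = 0.007299 S between n4,n1
  Y(R4) = 0.2463 S between n2,n3
  L1: short n3↔n2 (DC inductor)
  Y(R5) = 0.0005464 S between n0,n5
  Y(R6) = 0.2045 S between n2,n4
  Y(R7) = 0.0001825 S between n0,n1
  Y(R8) = 0.001629 S between n1,n0
  Y(R9) = 0.005236 S between n4,n1
  Y(R10) = 0.1058 S between n5,n0
  L2: short n1↔n0 (DC inductor)
  Y(R11) = 0.0001095 S between n1,n0
  Y(R12) = 0.1965 S between n3,n2
  Y(R13) = 0.002188 S between n4,n0
  V1: constraint V(n2)−V(n5) = 19.4
  I1: injects 1.14 A into n2 (from n0)
Assemble and solve the 8×8 MNA system:
  V(n1)=0.000  V(n2)=20.62  V(n3)=20.62  V(n4)=19.24  V(n5)=1.221
  i(L1)=0.000  i(L2)=0.9680  i(V1)=0.8568

0.1007 A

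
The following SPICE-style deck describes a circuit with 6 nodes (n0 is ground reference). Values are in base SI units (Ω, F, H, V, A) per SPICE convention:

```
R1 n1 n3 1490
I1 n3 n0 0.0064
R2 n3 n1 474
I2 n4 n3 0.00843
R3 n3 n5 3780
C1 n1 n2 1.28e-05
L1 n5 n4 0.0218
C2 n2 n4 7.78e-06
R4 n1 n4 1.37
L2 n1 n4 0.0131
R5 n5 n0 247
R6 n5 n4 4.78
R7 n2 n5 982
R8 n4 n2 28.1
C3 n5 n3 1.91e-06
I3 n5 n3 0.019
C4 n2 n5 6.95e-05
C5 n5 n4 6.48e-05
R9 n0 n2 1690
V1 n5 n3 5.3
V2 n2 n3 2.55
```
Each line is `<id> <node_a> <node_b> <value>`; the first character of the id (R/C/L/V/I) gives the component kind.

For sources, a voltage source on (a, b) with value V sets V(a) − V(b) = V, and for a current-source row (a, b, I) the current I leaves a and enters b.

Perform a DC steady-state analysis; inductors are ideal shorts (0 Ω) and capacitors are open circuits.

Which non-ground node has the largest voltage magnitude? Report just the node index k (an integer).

MNA unknowns: 5 node voltages V₁..V_5 plus 4 source currents (L1, L2, V1, V2)
R1: Y=0.0006711 on G[1,3]
I1: z[3]−=0.0064, z[0]+=0.0064
R2: Y=0.002110 on G[3,1]
I2: z[4]−=0.00843, z[3]+=0.00843
R3: Y=0.0002646 on G[3,5]
C1: Y=0.000 on G[1,2]
L1: row V5−V4=0, i_L1 at 5,4
C2: Y=0.000 on G[2,4]
R4: Y=0.7299 on G[1,4]
L2: row V1−V4=0, i_L2 at 1,4
R5: Y=0.004049 on G[5,0]
R6: Y=0.2092 on G[5,4]
R7: Y=0.001018 on G[2,5]
R8: Y=0.03559 on G[4,2]
C3: Y=0.000 on G[5,3]
I3: z[5]−=0.019, z[3]+=0.019
C4: Y=0.000 on G[2,5]
C5: Y=0.000 on G[5,4]
R9: Y=0.0005917 on G[0,2]
V1: row V5−V3=5.3, i_V1 at 5,3
V2: row V2−V3=2.55, i_V2 at 2,3
solve → V1=-1.029, V2=-3.779, V3=-6.329, V4=-1.029, V5=-1.029
aux → i_L1=0.1210, i_L2=-0.01474, i_V1=-0.1401, i_V2=0.1029

3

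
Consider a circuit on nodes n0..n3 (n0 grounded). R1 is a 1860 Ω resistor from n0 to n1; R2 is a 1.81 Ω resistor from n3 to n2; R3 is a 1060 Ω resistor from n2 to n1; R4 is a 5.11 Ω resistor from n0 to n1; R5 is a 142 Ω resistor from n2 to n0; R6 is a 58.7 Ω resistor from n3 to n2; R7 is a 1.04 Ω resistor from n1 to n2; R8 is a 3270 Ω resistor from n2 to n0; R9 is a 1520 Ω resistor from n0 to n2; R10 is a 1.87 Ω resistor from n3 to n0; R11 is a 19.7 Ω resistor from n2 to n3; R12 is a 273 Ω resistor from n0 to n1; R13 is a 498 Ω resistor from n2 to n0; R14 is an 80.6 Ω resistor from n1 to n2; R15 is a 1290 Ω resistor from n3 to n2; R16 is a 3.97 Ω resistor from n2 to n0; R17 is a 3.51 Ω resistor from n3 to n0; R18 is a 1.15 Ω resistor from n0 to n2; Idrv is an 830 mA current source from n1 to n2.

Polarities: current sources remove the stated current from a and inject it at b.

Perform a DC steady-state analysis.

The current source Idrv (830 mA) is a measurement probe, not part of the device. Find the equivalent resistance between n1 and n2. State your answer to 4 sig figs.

R_eq = 0.8688 Ω

MNA unknowns: 3 node voltages V₁..V_3
R1: Y=0.0005376 on G[0,1]
R2: Y=0.5525 on G[3,2]
R3: Y=0.0009434 on G[2,1]
R4: Y=0.1957 on G[0,1]
R5: Y=0.007042 on G[2,0]
R6: Y=0.01704 on G[3,2]
R7: Y=0.9615 on G[1,2]
R8: Y=0.0003058 on G[2,0]
R9: Y=0.0006579 on G[0,2]
R10: Y=0.5348 on G[3,0]
R11: Y=0.05076 on G[2,3]
R12: Y=0.003663 on G[0,1]
R13: Y=0.002008 on G[2,0]
R14: Y=0.01241 on G[1,2]
R15: Y=0.0007752 on G[3,2]
R16: Y=0.2519 on G[2,0]
R17: Y=0.2849 on G[3,0]
R18: Y=0.8696 on G[0,2]
Idrv: z[1]−=0.83, z[2]+=0.83
solve → V1=-0.6355, V2=0.08556, V3=0.03688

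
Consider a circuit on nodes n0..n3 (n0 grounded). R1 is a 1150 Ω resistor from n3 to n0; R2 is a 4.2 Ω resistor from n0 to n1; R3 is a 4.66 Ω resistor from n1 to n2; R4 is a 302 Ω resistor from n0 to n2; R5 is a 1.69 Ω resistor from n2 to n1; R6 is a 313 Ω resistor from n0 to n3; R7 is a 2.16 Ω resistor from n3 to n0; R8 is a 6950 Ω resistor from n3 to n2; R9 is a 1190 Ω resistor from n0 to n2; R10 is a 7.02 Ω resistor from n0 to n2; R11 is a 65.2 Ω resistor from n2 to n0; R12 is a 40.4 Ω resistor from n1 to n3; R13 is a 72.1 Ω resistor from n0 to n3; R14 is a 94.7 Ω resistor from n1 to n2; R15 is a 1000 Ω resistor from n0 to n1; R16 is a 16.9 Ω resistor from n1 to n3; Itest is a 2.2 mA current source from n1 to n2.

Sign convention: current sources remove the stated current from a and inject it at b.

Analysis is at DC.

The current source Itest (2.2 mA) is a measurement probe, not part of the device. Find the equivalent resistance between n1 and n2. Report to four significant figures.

Apply KCL at each of the 3 non-ground nodes and solve the resulting linear system.
Node n1: branches {R2, R3, R5, R12, R14, R15, R16, Itest} → V_1 = -0.0008170
Node n2: branches {R3, R4, R5, R8, R9, R10, R11, R14, Itest} → V_2 = 0.001566
Node n3: branches {R1, R6, R7, R8, R12, R13, R16} → V_3 = -0.0001210

R_eq = 1.083 Ω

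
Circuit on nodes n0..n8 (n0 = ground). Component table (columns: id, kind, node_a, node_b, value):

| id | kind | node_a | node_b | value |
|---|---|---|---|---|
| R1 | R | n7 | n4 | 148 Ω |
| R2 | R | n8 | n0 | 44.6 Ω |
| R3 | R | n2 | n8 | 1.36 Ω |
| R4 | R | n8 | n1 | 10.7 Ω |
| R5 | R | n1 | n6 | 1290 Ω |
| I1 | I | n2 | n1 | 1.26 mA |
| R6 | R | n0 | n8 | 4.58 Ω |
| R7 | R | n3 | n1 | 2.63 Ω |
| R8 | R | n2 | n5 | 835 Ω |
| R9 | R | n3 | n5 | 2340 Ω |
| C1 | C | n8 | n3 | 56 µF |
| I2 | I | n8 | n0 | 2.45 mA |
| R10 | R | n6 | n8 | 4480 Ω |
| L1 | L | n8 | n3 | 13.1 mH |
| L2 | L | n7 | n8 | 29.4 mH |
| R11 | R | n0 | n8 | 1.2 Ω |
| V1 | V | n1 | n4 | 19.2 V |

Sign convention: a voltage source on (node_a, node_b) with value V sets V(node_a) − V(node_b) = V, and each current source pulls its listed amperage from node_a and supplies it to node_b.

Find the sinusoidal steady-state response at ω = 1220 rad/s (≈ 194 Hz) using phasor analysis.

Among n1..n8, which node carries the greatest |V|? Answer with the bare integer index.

4

Element admittances at ω=1220 rad/s:
  Y(R1) = 0.006757+0.000j S between n7,n4
  Y(R2) = 0.02242+0.000j S between n8,n0
  Y(R3) = 0.7353+0.000j S between n2,n8
  Y(R4) = 0.09346+0.000j S between n8,n1
  Y(R5) = 0.0007752+0.000j S between n1,n6
  I1: injects 0.00126 A into n1 (from n2)
  Y(R6) = 0.2183+0.000j S between n0,n8
  Y(R7) = 0.3802+0.000j S between n3,n1
  Y(R8) = 0.001198+0.000j S between n2,n5
  Y(R9) = 0.0004274+0.000j S between n3,n5
  Y(C1) = 0.000+0.06832j S between n8,n3
  I2: injects 0.00245 A into n0 (from n8)
  Y(R10) = 0.0002232+0.000j S between n6,n8
  Y(L1) = 0.000-0.06257j S between n8,n3
  Y(L2) = 0.000-0.02788j S between n7,n8
  Y(R11) = 0.8333+0.000j S between n0,n8
  V1: constraint V(n1)−V(n4) = 19.2
Assemble and solve the 9×9 MNA system:
  V(n1)=1.216-0.3466j  V(n2)=-0.003475-0.0001561j  V(n3)=1.210-0.3646j  V(n4)=-17.98-0.3466j  V(n5)=0.3155-0.09601j  V(n6)=0.9437-0.2691j  V(n7)=-0.9205-4.135j  V(n8)=-0.002281+0.000j
  i(V1)=-0.1153+0.02560j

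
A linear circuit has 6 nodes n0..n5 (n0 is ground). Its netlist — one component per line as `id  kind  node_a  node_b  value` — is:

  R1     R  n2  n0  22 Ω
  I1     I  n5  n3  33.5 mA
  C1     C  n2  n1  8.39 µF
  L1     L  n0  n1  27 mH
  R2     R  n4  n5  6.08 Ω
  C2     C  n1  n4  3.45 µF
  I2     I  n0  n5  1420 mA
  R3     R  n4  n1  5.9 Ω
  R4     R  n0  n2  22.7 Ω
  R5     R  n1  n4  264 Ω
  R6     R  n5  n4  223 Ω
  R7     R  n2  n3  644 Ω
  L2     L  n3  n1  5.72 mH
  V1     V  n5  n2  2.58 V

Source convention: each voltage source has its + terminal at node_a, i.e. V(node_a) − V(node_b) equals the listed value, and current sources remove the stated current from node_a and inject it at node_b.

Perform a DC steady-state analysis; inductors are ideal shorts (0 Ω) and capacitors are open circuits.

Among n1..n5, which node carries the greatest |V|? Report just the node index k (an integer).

5

MNA unknowns: 5 node voltages V₁..V_5 plus 3 source currents (L1, L2, V1)
R1: Y=0.04545 on G[2,0]
I1: z[5]−=0.0335, z[3]+=0.0335
C1: Y=0.000 on G[2,1]
L1: row V0−V1=0, i_L1 at 0,1
R2: Y=0.1645 on G[4,5]
C2: Y=0.000 on G[1,4]
I2: z[0]−=1.42, z[5]+=1.42
R3: Y=0.1695 on G[4,1]
R4: Y=0.04405 on G[0,2]
R5: Y=0.003788 on G[1,4]
R6: Y=0.004484 on G[5,4]
R7: Y=0.001553 on G[2,3]
L2: row V3−V1=0, i_L2 at 3,1
V1: row V5−V2=2.58, i_V1 at 5,2
solve → V1=0.000, V2=6.601, V3=0.000, V4=4.533, V5=9.181
aux → i_L1=-0.8292, i_L2=0.04375, i_V1=0.6011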